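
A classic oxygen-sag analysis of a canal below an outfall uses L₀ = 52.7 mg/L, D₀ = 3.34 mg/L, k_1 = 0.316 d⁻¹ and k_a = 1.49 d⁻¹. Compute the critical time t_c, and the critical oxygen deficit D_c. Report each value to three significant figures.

t_c ≈ 1.09 d; D_c ≈ 7.91 mg/L

At the critical point dD/dt = 0, so k_1 L₀ e^(−k_1 t) = k_a D. Substituting D(t) from the Streeter–Phelps equation and solving for t gives
t_c = ln[(k_a/k_1)(1 − D₀(k_a−k_1)/(k_1 L₀))] / (k_a−k_1).
Here k_a−k_1 = 1.174 d⁻¹ and 1 − D₀(k_a−k_1)/(k_1 L₀) = 1 − 3.34×1.174/(0.316×52.7) = 0.7645, so
t_c = ln(4.715 × 0.7645) / 1.174 = 1.282 / 1.174 = 1.092 d.
L(t_c) = L₀ e^(−k_1 t_c) = 52.7 × 0.7081 = 37.32 mg/L, and at the critical point k_a D_c = k_1 L, so D_c = (0.316/1.49) × 37.32 = 7.914 mg/L.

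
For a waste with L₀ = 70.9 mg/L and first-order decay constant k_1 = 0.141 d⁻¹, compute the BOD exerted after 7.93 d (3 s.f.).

y_t = L₀(1 − e^(−k_1 t)) = 70.9 × (1 − e^(−0.141×7.93))
= 70.9 × (1 − 0.3269) = 70.9 × 0.6731 = 47.72 mg/L.

y ≈ 47.7 mg/L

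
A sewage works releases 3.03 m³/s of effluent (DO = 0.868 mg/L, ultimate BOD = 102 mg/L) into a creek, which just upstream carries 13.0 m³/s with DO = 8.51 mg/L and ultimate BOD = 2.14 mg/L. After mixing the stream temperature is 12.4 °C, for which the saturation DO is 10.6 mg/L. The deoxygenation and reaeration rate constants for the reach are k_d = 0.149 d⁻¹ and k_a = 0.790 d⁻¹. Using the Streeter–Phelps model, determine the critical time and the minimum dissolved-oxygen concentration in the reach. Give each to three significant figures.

t_c ≈ 0.597 d; minimum DO ≈ 6.97 mg/L

Mixed DO = (13.0×8.51 + 3.03×0.868)/(13.0+3.03) = 113.3/16.03 = 7.066 mg/L.
Mixed L₀ = (13.0×2.14 + 3.03×102)/(16.03) = 336.9/16.03 = 21.02 mg/L.
Initial deficit D₀ = C_s − DO₀ = 10.6 − 7.066 = 3.534 mg/L.
t_c = (1/0.6410) ln[(0.790/0.149)(1 − 3.534×0.6410/(0.149×21.02))] = 1.560 × ln(1.466) = 0.5966 d.
D_c = (0.149/0.790) × 21.02 × e^(−0.149×0.5966) = 0.1886 × 21.02 × 0.9149 = 3.627 mg/L.
Minimum DO = 10.6 − 3.627 = 6.973 mg/L.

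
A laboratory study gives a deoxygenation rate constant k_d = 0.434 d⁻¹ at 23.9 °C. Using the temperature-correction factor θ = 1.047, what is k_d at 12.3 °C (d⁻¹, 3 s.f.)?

k_d(T₂) = k_d(T₁) · θ^(T₂−T₁) = 0.434 × 1.047^(12.3−23.9)
= 0.434 × 1.047^-11.6 = 0.434 × 0.5870 = 0.2547 d⁻¹.

k_d ≈ 0.255 d⁻¹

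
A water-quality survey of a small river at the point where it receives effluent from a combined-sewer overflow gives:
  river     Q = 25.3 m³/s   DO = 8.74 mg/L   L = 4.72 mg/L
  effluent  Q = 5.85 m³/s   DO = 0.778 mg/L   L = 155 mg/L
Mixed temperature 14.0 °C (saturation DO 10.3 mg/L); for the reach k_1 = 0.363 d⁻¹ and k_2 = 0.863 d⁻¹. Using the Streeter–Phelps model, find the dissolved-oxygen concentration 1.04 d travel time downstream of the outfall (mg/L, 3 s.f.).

Mixed DO = (25.3×8.74 + 5.85×0.778)/(25.3+5.85) = 225.7/31.15 = 7.245 mg/L.
Mixed L₀ = (25.3×4.72 + 5.85×155)/(31.15) = 1026/31.15 = 32.94 mg/L.
Initial deficit D₀ = C_s − DO₀ = 10.3 − 7.245 = 3.055 mg/L.
D(1.04) = [0.363×32.94/(0.863−0.363)](e^(−0.363×1.04) − e^(−0.863×1.04)) + 3.055 e^(−0.863×1.04)
= 23.92 × (0.6856 − 0.4076) + 3.055 × 0.4076 = 7.894 mg/L.
DO = 10.3 − 7.894 = 2.406 mg/L.

DO ≈ 2.41 mg/L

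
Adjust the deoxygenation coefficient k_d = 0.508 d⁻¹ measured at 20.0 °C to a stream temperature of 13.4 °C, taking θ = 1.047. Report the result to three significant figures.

k_d(T₂) = k_d(T₁) · θ^(T₂−T₁) = 0.508 × 1.047^(13.4−20.0)
= 0.508 × 1.047^-6.60 = 0.508 × 0.7385 = 0.3752 d⁻¹.

k_d ≈ 0.375 d⁻¹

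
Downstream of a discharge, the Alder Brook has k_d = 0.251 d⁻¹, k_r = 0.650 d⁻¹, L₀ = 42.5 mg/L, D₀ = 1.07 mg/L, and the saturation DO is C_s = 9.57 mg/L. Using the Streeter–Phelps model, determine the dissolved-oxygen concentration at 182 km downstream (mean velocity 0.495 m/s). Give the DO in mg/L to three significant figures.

Travel time t = x/v = 182 km / (0.495 m/s) = 182000 m / 0.495 m/s = 367700 s = 4.256 d.
k_d L₀/(k_r−k_d) = 0.251×42.5/(0.650−0.251) = 10.67/0.3990 = 26.74 mg/L.
e^(−k_d t) = e^(−0.251×4.256) = 0.3436; e^(−k_r t) = e^(−0.650×4.256) = 0.06291.
D = 26.74 × (0.3436 − 0.06291) + 1.07 × 0.06291 = 7.506 + 0.06731 = 7.573 mg/L.
DO = C_s − D = 9.57 − 7.573 = 1.997 mg/L.

DO ≈ 2.00 mg/L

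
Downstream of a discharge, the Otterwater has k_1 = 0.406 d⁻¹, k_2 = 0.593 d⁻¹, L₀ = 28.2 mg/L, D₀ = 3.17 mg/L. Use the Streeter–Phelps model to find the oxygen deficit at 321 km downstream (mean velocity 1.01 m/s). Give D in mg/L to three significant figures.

D ≈ 7.20 mg/L

Travel time t = x/v = 321 km / (1.01 m/s) = 321000 m / 1.01 m/s = 317800 s = 3.678 d.
k_1 L₀/(k_2−k_1) = 0.406×28.2/(0.593−0.406) = 11.45/0.1870 = 61.23 mg/L.
e^(−k_1 t) = e^(−0.406×3.678) = 0.2246; e^(−k_2 t) = e^(−0.593×3.678) = 0.1129.
D = 61.23 × (0.2246 − 0.1129) + 3.17 × 0.1129 = 6.839 + 0.3579 = 7.197 mg/L.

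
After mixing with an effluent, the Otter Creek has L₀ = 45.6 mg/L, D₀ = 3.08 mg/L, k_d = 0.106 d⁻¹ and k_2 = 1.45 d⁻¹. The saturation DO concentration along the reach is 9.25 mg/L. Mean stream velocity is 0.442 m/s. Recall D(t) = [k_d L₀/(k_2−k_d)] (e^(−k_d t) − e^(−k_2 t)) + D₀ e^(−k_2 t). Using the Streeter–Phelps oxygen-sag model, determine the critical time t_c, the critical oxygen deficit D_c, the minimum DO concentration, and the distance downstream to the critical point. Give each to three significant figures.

t_c ≈ 0.502 d; D_c ≈ 3.16 mg/L; min DO ≈ 6.09 mg/L; x_c ≈ 19.2 km

t_c = [1/(k_2−k_d)] ln[(k_2/k_d)(1 − D₀(k_2−k_d)/(k_d L₀))]
= [1/(1.45−0.106)] ln[(1.45/0.106)(1 − 3.08×1.344/(0.106×45.6))]
= (1/1.344) ln[13.68 × 0.1436] = 0.7440 × ln(1.964) = 0.7440 × 0.6751 = 0.5023 d.
L(t_c) = L₀ e^(−k_d t_c) = 45.6 × 0.9481 = 43.24 mg/L, and at the critical point k_2 D_c = k_d L, so D_c = (0.106/1.45) × 43.24 = 3.161 mg/L.
Minimum DO = C_s − D_c = 9.25 − 3.161 = 6.089 mg/L.
x_c = v t_c = 0.442 m/s × 0.5023 d × 86400 s/d = 19180 m ≈ 19.2 km.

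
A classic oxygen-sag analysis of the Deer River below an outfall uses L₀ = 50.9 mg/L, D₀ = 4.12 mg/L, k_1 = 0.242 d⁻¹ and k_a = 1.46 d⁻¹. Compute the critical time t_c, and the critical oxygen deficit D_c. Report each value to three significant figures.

t_c = [1/(k_a−k_1)] ln[(k_a/k_1)(1 − D₀(k_a−k_1)/(k_1 L₀))]
= [1/(1.46−0.242)] ln[(1.46/0.242)(1 − 4.12×1.218/(0.242×50.9))]
= (1/1.218) ln[6.033 × 0.5926] = 0.8210 × ln(3.575) = 0.8210 × 1.274 = 1.046 d.
D_c = (k_1/k_a) L₀ e^(−k_1 t_c) = (0.242/1.46) × 50.9 × e^(−0.242×1.046) = 0.1658 × 50.9 × 0.7764 = 6.550 mg/L.

t_c ≈ 1.05 d; D_c ≈ 6.55 mg/L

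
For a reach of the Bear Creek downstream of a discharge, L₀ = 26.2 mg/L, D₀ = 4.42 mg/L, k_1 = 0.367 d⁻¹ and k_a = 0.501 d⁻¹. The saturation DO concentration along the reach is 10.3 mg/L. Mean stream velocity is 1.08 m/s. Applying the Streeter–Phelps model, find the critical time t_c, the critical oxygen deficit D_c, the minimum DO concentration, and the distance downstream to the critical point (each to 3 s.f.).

t_c ≈ 1.85 d; D_c ≈ 9.74 mg/L; min DO ≈ 0.560 mg/L; x_c ≈ 172 km

With k_a/k_1 = 1.365 and 1 − D₀(k_a−k_1)/(k_1 L₀) = 0.9384,
t_c = ln(1.365 × 0.9384) / (0.501 − 0.367) = ln(1.281) / 0.1340 = 0.2477/0.1340 = 1.848 d.
L(t_c) = L₀ e^(−k_1 t_c) = 26.2 × 0.5075 = 13.30 mg/L, and at the critical point k_a D_c = k_1 L, so D_c = (0.367/0.501) × 13.30 = 9.740 mg/L.
Minimum DO = C_s − D_c = 10.3 − 9.740 = 0.5604 mg/L.
x_c = v t_c = 1.08 m/s × 1.848 d × 86400 s/d = 172500 m ≈ 172 km.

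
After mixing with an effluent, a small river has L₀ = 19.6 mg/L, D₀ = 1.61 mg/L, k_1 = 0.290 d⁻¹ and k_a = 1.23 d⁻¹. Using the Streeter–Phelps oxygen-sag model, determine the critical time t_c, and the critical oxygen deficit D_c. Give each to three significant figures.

t_c = [1/(k_a−k_1)] ln[(k_a/k_1)(1 − D₀(k_a−k_1)/(k_1 L₀))]
= [1/(1.23−0.290)] ln[(1.23/0.290)(1 − 1.61×0.9400/(0.290×19.6))]
= (1/0.9400) ln[4.241 × 0.7337] = 1.064 × ln(3.112) = 1.064 × 1.135 = 1.208 d.
L(t_c) = L₀ e^(−k_1 t_c) = 19.6 × 0.7045 = 13.81 mg/L, and at the critical point k_a D_c = k_1 L, so D_c = (0.290/1.23) × 13.81 = 3.256 mg/L.

t_c ≈ 1.21 d; D_c ≈ 3.26 mg/L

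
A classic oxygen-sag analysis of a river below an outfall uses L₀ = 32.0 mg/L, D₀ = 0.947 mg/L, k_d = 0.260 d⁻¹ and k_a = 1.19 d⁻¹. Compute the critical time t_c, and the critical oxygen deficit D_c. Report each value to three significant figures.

t_c ≈ 1.52 d; D_c ≈ 4.72 mg/L

t_c = [1/(k_a−k_d)] ln[(k_a/k_d)(1 − D₀(k_a−k_d)/(k_d L₀))]
= [1/(1.19−0.260)] ln[(1.19/0.260)(1 − 0.947×0.9300/(0.260×32.0))]
= (1/0.9300) ln[4.577 × 0.8941] = 1.075 × ln(4.092) = 1.075 × 1.409 = 1.515 d.
D_c = (k_d/k_a) L₀ e^(−k_d t_c) = (0.260/1.19) × 32.0 × e^(−0.260×1.515) = 0.2185 × 32.0 × 0.6744 = 4.715 mg/L.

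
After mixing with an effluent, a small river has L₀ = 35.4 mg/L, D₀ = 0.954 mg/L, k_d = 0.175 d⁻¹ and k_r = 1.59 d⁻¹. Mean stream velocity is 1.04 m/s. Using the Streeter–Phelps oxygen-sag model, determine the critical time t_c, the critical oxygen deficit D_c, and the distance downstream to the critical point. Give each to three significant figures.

With k_r/k_d = 9.086 and 1 − D₀(k_r−k_d)/(k_d L₀) = 0.7821,
t_c = ln(9.086 × 0.7821) / (1.59 − 0.175) = ln(7.106) / 1.415 = 1.961/1.415 = 1.386 d.
D_c = (k_d/k_r) L₀ e^(−k_d t_c) = (0.175/1.59) × 35.4 × e^(−0.175×1.386) = 0.1101 × 35.4 × 0.7847 = 3.057 mg/L.
x_c = v t_c = 1.04 m/s × 1.386 d × 86400 s/d = 124500 m ≈ 125 km.

t_c ≈ 1.39 d; D_c ≈ 3.06 mg/L; x_c ≈ 125 km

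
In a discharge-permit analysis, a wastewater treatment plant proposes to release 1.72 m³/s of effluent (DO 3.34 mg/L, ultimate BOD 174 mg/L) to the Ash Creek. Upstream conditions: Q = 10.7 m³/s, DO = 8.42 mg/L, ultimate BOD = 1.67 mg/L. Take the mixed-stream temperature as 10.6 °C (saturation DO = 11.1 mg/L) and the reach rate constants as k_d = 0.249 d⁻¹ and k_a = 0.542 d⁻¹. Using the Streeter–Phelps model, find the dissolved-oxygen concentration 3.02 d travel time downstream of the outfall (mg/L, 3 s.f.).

Mixed DO = (10.7×8.42 + 1.72×3.34)/(10.7+1.72) = 95.84/12.42 = 7.716 mg/L.
Mixed L₀ = (10.7×1.67 + 1.72×174)/(12.42) = 317.1/12.42 = 25.54 mg/L.
Initial deficit D₀ = C_s − DO₀ = 11.1 − 7.716 = 3.384 mg/L.
D(3.02) = [0.249×25.54/(0.542−0.249)](e^(−0.249×3.02) − e^(−0.542×3.02)) + 3.384 e^(−0.542×3.02)
= 21.70 × (0.4714 − 0.1946) + 3.384 × 0.1946 = 6.666 mg/L.
DO = 11.1 − 6.666 = 4.434 mg/L.

DO ≈ 4.43 mg/L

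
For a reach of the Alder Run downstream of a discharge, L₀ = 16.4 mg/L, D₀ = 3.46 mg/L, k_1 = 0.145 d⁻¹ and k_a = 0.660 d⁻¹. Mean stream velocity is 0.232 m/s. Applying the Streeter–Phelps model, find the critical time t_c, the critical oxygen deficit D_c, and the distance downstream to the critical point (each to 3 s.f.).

t_c ≈ 0.256 d; D_c ≈ 3.47 mg/L; x_c ≈ 5.13 km

t_c = [1/(k_a−k_1)] ln[(k_a/k_1)(1 − D₀(k_a−k_1)/(k_1 L₀))]
= [1/(0.660−0.145)] ln[(0.660/0.145)(1 − 3.46×0.5150/(0.145×16.4))]
= (1/0.5150) ln[4.552 × 0.2507] = 1.942 × ln(1.141) = 1.942 × 0.1319 = 0.2561 d.
L(t_c) = L₀ e^(−k_1 t_c) = 16.4 × 0.9635 = 15.80 mg/L, and at the critical point k_a D_c = k_1 L, so D_c = (0.145/0.660) × 15.80 = 3.472 mg/L.
x_c = v t_c = 0.232 m/s × 0.2561 d × 86400 s/d = 5134 m ≈ 5.13 km.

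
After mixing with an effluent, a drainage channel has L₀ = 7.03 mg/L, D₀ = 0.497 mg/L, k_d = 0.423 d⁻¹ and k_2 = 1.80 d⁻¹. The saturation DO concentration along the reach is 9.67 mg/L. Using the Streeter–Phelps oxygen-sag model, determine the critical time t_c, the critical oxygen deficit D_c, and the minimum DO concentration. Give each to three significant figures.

t_c ≈ 0.862 d; D_c ≈ 1.15 mg/L; min DO ≈ 8.52 mg/L

t_c = [1/(k_2−k_d)] ln[(k_2/k_d)(1 − D₀(k_2−k_d)/(k_d L₀))]
= [1/(1.80−0.423)] ln[(1.80/0.423)(1 − 0.497×1.377/(0.423×7.03))]
= (1/1.377) ln[4.255 × 0.7699] = 0.7262 × ln(3.276) = 0.7262 × 1.187 = 0.8617 d.
D_c = (k_d/k_2) L₀ e^(−k_d t_c) = (0.423/1.80) × 7.03 × e^(−0.423×0.8617) = 0.2350 × 7.03 × 0.6945 = 1.147 mg/L.
Minimum DO = C_s − D_c = 9.67 − 1.147 = 8.523 mg/L.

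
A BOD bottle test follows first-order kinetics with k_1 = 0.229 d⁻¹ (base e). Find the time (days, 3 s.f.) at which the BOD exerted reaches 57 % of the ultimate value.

t ≈ 3.69 d

y/L₀ = 1 − e^(−k_1 t) = 0.57 ⇒ e^(−k_1 t) = 0.430
t = −ln(0.430) / 0.229 = 0.8440 / 0.229 = 3.685 d.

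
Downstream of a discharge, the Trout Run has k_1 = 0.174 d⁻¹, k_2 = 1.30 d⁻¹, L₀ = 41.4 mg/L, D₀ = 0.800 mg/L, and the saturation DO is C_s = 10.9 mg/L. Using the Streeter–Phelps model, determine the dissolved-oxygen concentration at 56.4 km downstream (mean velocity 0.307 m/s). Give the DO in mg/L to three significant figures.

Travel time t = x/v = 56.4 km / (0.307 m/s) = 56400 m / 0.307 m/s = 183700 s = 2.126 d.
k_1 L₀/(k_2−k_1) = 0.174×41.4/(1.30−0.174) = 7.204/1.126 = 6.398 mg/L.
e^(−k_1 t) = e^(−0.174×2.126) = 0.6907; e^(−k_2 t) = e^(−1.30×2.126) = 0.06303.
D = 6.398 × (0.6907 − 0.06303) + 0.800 × 0.06303 = 4.016 + 0.05042 = 4.066 mg/L.
DO = C_s − D = 10.9 − 4.066 = 6.834 mg/L.

DO ≈ 6.83 mg/L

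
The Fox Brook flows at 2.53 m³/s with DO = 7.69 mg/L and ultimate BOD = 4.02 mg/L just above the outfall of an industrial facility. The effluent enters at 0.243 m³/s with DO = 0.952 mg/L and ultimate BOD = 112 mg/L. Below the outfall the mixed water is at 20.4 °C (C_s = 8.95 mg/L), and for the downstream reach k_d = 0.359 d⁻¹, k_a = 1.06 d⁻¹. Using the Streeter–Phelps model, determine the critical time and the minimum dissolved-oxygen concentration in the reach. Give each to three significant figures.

Mixed DO = (2.53×7.69 + 0.243×0.952)/(2.53+0.243) = 19.69/2.773 = 7.100 mg/L.
Mixed L₀ = (2.53×4.02 + 0.243×112)/(2.773) = 37.39/2.773 = 13.48 mg/L.
Initial deficit D₀ = C_s − DO₀ = 8.95 − 7.100 = 1.850 mg/L.
t_c = (1/0.7010) ln[(1.06/0.359)(1 − 1.850×0.7010/(0.359×13.48))] = 1.427 × ln(2.161) = 1.099 d.
D_c = (0.359/1.06) × 13.48 × e^(−0.359×1.099) = 0.3387 × 13.48 × 0.6739 = 3.077 mg/L.
Minimum DO = 8.95 − 3.077 = 5.873 mg/L.

t_c ≈ 1.10 d; minimum DO ≈ 5.87 mg/L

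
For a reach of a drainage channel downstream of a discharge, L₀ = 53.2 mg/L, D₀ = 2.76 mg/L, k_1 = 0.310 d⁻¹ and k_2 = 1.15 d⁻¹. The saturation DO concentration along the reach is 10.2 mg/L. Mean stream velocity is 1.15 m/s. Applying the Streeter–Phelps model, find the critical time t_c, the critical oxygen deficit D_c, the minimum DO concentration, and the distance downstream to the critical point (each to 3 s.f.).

t_c ≈ 1.38 d; D_c ≈ 9.35 mg/L; min DO ≈ 0.851 mg/L; x_c ≈ 137 km

t_c = [1/(k_2−k_1)] ln[(k_2/k_1)(1 − D₀(k_2−k_1)/(k_1 L₀))]
= [1/(1.15−0.310)] ln[(1.15/0.310)(1 − 2.76×0.8400/(0.310×53.2))]
= (1/0.8400) ln[3.710 × 0.8594] = 1.190 × ln(3.188) = 1.190 × 1.159 = 1.380 d.
D_c = (k_1/k_2) L₀ e^(−k_1 t_c) = (0.310/1.15) × 53.2 × e^(−0.310×1.380) = 0.2696 × 53.2 × 0.6519 = 9.349 mg/L.
Minimum DO = C_s − D_c = 10.2 − 9.349 = 0.8515 mg/L.
x_c = v t_c = 1.15 m/s × 1.380 d × 86400 s/d = 137100 m ≈ 137 km.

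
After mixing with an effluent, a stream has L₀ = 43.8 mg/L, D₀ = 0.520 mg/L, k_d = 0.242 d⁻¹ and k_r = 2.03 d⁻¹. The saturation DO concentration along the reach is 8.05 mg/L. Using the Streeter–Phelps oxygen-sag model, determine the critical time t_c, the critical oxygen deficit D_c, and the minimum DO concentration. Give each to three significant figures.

t_c ≈ 1.14 d; D_c ≈ 3.96 mg/L; min DO ≈ 4.09 mg/L

t_c = [1/(k_r−k_d)] ln[(k_r/k_d)(1 − D₀(k_r−k_d)/(k_d L₀))]
= [1/(2.03−0.242)] ln[(2.03/0.242)(1 − 0.520×1.788/(0.242×43.8))]
= (1/1.788) ln[8.388 × 0.9123] = 0.5593 × ln(7.653) = 0.5593 × 2.035 = 1.138 d.
L(t_c) = L₀ e^(−k_d t_c) = 43.8 × 0.7592 = 33.25 mg/L, and at the critical point k_r D_c = k_d L, so D_c = (0.242/2.03) × 33.25 = 3.964 mg/L.
Minimum DO = C_s − D_c = 8.05 − 3.964 = 4.086 mg/L.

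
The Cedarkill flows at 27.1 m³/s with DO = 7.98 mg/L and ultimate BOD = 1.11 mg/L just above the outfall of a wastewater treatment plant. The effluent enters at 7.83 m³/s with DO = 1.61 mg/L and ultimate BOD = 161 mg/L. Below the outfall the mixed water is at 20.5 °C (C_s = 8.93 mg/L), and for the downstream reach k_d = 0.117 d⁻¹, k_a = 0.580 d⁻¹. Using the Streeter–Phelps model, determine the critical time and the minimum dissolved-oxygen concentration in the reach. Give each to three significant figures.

t_c ≈ 2.82 d; minimum DO ≈ 3.57 mg/L

Mixed DO = (27.1×7.98 + 7.83×1.61)/(27.1+7.83) = 228.9/34.93 = 6.552 mg/L.
Mixed L₀ = (27.1×1.11 + 7.83×161)/(34.93) = 1291/34.93 = 36.95 mg/L.
Initial deficit D₀ = C_s − DO₀ = 8.93 − 6.552 = 2.378 mg/L.
t_c = (1/0.4630) ln[(0.580/0.117)(1 − 2.378×0.4630/(0.117×36.95))] = 2.160 × ln(3.695) = 2.823 d.
D_c = (0.117/0.580) × 36.95 × e^(−0.117×2.823) = 0.2017 × 36.95 × 0.7187 = 5.357 mg/L.
Minimum DO = 8.93 − 5.357 = 3.573 mg/L.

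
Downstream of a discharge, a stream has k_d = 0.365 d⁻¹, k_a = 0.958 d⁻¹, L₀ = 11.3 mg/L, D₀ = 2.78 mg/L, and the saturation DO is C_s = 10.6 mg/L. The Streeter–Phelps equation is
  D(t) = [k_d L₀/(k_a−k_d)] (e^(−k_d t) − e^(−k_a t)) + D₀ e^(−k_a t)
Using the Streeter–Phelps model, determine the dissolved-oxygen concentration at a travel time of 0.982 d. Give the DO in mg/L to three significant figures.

DO ≈ 7.37 mg/L

k_d L₀/(k_a−k_d) = 0.365×11.3/(0.958−0.365) = 4.125/0.5930 = 6.955 mg/L.
e^(−k_d t) = e^(−0.365×0.9820) = 0.6988; e^(−k_a t) = e^(−0.958×0.9820) = 0.3903.
D = 6.955 × (0.6988 − 0.3903) + 2.78 × 0.3903 = 2.145 + 1.085 = 3.230 mg/L.
DO = C_s − D = 10.6 − 3.230 = 7.370 mg/L.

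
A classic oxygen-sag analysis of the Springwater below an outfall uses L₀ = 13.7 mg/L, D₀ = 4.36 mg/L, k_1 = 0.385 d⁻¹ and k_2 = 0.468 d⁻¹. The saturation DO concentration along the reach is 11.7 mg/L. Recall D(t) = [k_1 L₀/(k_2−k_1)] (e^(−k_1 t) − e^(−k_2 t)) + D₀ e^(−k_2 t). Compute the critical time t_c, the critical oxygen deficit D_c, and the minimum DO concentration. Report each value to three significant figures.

t_c = [1/(k_2−k_1)] ln[(k_2/k_1)(1 − D₀(k_2−k_1)/(k_1 L₀))]
= [1/(0.468−0.385)] ln[(0.468/0.385)(1 − 4.36×0.08300/(0.385×13.7))]
= (1/0.08300) ln[1.216 × 0.9314] = 12.05 × ln(1.132) = 12.05 × 0.1241 = 1.496 d.
D_c = (k_1/k_2) L₀ e^(−k_1 t_c) = (0.385/0.468) × 13.7 × e^(−0.385×1.496) = 0.8226 × 13.7 × 0.5622 = 6.336 mg/L.
Minimum DO = C_s − D_c = 11.7 − 6.336 = 5.364 mg/L.

t_c ≈ 1.50 d; D_c ≈ 6.34 mg/L; min DO ≈ 5.36 mg/L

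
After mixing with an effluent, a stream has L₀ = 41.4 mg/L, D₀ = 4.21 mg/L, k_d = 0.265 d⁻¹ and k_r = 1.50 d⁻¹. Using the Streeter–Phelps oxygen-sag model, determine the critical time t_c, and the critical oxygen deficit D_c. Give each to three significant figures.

At the critical point dD/dt = 0, so k_d L₀ e^(−k_d t) = k_r D. Substituting D(t) from the Streeter–Phelps equation and solving for t gives
t_c = ln[(k_r/k_d)(1 − D₀(k_r−k_d)/(k_d L₀))] / (k_r−k_d).
Here k_r−k_d = 1.235 d⁻¹ and 1 − D₀(k_r−k_d)/(k_d L₀) = 1 − 4.21×1.235/(0.265×41.4) = 0.5261, so
t_c = ln(5.660 × 0.5261) / 1.235 = 1.091 / 1.235 = 0.8836 d.
L(t_c) = L₀ e^(−k_d t_c) = 41.4 × 0.7912 = 32.76 mg/L, and at the critical point k_r D_c = k_d L, so D_c = (0.265/1.50) × 32.76 = 5.787 mg/L.

t_c ≈ 0.884 d; D_c ≈ 5.79 mg/L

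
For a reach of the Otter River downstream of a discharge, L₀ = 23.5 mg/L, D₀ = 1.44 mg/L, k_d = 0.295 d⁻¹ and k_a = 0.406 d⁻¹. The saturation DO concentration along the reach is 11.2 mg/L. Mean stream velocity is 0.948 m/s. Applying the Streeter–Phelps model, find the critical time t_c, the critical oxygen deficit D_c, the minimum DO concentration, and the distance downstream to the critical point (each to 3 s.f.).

With k_a/k_d = 1.376 and 1 − D₀(k_a−k_d)/(k_d L₀) = 0.9769,
t_c = ln(1.376 × 0.9769) / (0.406 − 0.295) = ln(1.345) / 0.1110 = 0.2961/0.1110 = 2.667 d.
L(t_c) = L₀ e^(−k_d t_c) = 23.5 × 0.4553 = 10.70 mg/L, and at the critical point k_a D_c = k_d L, so D_c = (0.295/0.406) × 10.70 = 7.774 mg/L.
Minimum DO = C_s − D_c = 11.2 − 7.774 = 3.426 mg/L.
x_c = v t_c = 0.948 m/s × 2.667 d × 86400 s/d = 218500 m ≈ 218 km.

t_c ≈ 2.67 d; D_c ≈ 7.77 mg/L; min DO ≈ 3.43 mg/L; x_c ≈ 218 km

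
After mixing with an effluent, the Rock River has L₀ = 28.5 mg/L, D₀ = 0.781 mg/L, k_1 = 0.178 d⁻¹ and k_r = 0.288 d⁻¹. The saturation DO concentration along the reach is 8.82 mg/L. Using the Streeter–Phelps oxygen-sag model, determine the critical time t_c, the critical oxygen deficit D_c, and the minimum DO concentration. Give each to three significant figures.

t_c = [1/(k_r−k_1)] ln[(k_r/k_1)(1 − D₀(k_r−k_1)/(k_1 L₀))]
= [1/(0.288−0.178)] ln[(0.288/0.178)(1 − 0.781×0.1100/(0.178×28.5))]
= (1/0.1100) ln[1.618 × 0.9831] = 9.091 × ln(1.591) = 9.091 × 0.4641 = 4.219 d.
D_c = (k_1/k_r) L₀ e^(−k_1 t_c) = (0.178/0.288) × 28.5 × e^(−0.178×4.219) = 0.6181 × 28.5 × 0.4719 = 8.312 mg/L.
Minimum DO = C_s − D_c = 8.82 − 8.312 = 0.5077 mg/L.

t_c ≈ 4.22 d; D_c ≈ 8.31 mg/L; min DO ≈ 0.508 mg/L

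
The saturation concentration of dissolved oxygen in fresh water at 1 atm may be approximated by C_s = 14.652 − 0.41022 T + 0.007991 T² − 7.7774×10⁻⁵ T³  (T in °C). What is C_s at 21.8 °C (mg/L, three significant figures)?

C_s = 14.652 − 0.41022×21.8 + 0.007991×21.8² − 7.7774×10⁻⁵×21.8³ = 8.701 mg/L.

C_s ≈ 8.70 mg/L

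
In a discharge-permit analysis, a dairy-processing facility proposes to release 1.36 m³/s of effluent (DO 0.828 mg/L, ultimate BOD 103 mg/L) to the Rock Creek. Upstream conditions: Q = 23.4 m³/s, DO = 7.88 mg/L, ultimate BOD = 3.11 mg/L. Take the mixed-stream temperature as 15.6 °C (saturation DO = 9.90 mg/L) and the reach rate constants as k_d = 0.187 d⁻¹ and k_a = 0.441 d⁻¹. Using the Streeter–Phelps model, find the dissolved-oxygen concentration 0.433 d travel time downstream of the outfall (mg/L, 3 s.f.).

DO ≈ 7.30 mg/L

Mixed DO = (23.4×7.88 + 1.36×0.828)/(23.4+1.36) = 185.5/24.76 = 7.493 mg/L.
Mixed L₀ = (23.4×3.11 + 1.36×103)/(24.76) = 212.9/24.76 = 8.597 mg/L.
Initial deficit D₀ = C_s − DO₀ = 9.90 − 7.493 = 2.407 mg/L.
D(0.433) = [0.187×8.597/(0.441−0.187)](e^(−0.187×0.433) − e^(−0.441×0.433)) + 2.407 e^(−0.441×0.433)
= 6.329 × (0.9222 − 0.8262) + 2.407 × 0.8262 = 2.597 mg/L.
DO = 9.90 − 2.597 = 7.303 mg/L.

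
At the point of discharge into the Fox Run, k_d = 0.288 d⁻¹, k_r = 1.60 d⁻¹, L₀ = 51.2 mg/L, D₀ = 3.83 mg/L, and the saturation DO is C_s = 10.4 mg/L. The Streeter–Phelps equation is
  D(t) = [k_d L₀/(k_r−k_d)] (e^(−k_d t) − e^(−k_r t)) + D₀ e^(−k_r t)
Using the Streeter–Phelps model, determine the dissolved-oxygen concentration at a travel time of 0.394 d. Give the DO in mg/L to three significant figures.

DO ≈ 4.31 mg/L

k_d L₀/(k_r−k_d) = 0.288×51.2/(1.60−0.288) = 14.75/1.312 = 11.24 mg/L.
e^(−k_d t) = e^(−0.288×0.3940) = 0.8927; e^(−k_r t) = e^(−1.60×0.3940) = 0.5324.
D = 11.24 × (0.8927 − 0.5324) + 3.83 × 0.5324 = 4.050 + 2.039 = 6.089 mg/L.
DO = C_s − D = 10.4 − 6.089 = 4.311 mg/L.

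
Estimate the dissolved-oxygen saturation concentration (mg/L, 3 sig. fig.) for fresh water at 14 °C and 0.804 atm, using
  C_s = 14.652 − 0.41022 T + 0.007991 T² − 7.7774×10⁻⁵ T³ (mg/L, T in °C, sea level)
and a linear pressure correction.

C_s ≈ 8.25 mg/L

At sea level: C_s = 14.652 − 0.41022×14 + 0.007991×14² − 7.7774×10⁻⁵×14³ = 10.26 mg/L.
Pressure correction: C_s' = 10.26 × 0.804 = 8.250 mg/L.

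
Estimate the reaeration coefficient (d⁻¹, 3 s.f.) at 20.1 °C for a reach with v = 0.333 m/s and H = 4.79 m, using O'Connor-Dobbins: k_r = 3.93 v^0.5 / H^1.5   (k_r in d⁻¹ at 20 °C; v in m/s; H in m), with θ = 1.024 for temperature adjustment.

k_r ≈ 0.217 d⁻¹

k_r(20) = 3.93 × 0.333^0.5 / 4.79^1.5 = 3.93 × 0.5771 / 10.48 = 0.2163 d⁻¹.
k_r(20.1) = 0.2163 × 1.024^(20.1−20) = 0.2163 × 1.002 = 0.2168 d⁻¹.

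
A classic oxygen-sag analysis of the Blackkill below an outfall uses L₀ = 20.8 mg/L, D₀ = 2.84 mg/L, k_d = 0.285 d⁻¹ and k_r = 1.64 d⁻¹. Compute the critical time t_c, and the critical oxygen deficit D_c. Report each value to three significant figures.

With k_r/k_d = 5.754 and 1 − D₀(k_r−k_d)/(k_d L₀) = 0.3508,
t_c = ln(5.754 × 0.3508) / (1.64 − 0.285) = ln(2.019) / 1.355 = 0.7025/1.355 = 0.5185 d.
L(t_c) = L₀ e^(−k_d t_c) = 20.8 × 0.8626 = 17.94 mg/L, and at the critical point k_r D_c = k_d L, so D_c = (0.285/1.64) × 17.94 = 3.118 mg/L.

t_c ≈ 0.518 d; D_c ≈ 3.12 mg/L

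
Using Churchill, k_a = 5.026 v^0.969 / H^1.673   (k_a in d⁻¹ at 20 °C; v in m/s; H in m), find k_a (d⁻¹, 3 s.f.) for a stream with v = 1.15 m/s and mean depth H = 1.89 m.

k_a ≈ 1.98 d⁻¹

k_a = 5.026 × 1.15^0.969 / 1.89^1.673 = 5.026 × 1.145 / 2.901 = 1.984 d⁻¹.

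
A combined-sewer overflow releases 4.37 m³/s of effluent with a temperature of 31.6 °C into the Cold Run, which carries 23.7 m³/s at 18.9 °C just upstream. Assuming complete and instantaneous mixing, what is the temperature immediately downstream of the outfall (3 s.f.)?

20.9 °C

Flow-weighted mixing: C = (Q_r C_r + Q_w C_w)/(Q_r + Q_w)
= (23.7×18.9 + 4.37×31.6)/(23.7 + 4.37) = 586.0/28.07 = 20.88 °C.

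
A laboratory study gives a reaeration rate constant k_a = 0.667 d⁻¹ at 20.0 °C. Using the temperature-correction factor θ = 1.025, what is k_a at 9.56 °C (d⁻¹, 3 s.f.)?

k_a(T₂) = k_a(T₁) · θ^(T₂−T₁) = 0.667 × 1.025^(9.56−20.0)
= 0.667 × 1.025^-10.4 = 0.667 × 0.7728 = 0.5154 d⁻¹.

k_a ≈ 0.515 d⁻¹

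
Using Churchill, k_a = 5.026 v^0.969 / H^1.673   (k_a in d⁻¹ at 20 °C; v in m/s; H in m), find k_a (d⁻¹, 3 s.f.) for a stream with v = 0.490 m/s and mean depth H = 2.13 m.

k_a = 5.026 × 0.490^0.969 / 2.13^1.673 = 5.026 × 0.5010 / 3.543 = 0.7106 d⁻¹.

k_a ≈ 0.711 d⁻¹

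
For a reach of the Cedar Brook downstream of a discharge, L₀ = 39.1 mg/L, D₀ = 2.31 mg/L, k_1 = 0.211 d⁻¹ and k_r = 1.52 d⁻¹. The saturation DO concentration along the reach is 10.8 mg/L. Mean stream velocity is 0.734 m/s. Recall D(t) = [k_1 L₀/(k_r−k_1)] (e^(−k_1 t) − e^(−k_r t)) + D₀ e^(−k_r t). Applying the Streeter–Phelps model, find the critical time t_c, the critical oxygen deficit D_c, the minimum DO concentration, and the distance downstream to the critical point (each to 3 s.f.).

t_c ≈ 1.16 d; D_c ≈ 4.25 mg/L; min DO ≈ 6.55 mg/L; x_c ≈ 73.5 km

t_c = [1/(k_r−k_1)] ln[(k_r/k_1)(1 − D₀(k_r−k_1)/(k_1 L₀))]
= [1/(1.52−0.211)] ln[(1.52/0.211)(1 − 2.31×1.309/(0.211×39.1))]
= (1/1.309) ln[7.204 × 0.6335] = 0.7639 × ln(4.563) = 0.7639 × 1.518 = 1.160 d.
L(t_c) = L₀ e^(−k_1 t_c) = 39.1 × 0.7829 = 30.61 mg/L, and at the critical point k_r D_c = k_1 L, so D_c = (0.211/1.52) × 30.61 = 4.250 mg/L.
Minimum DO = C_s − D_c = 10.8 − 4.250 = 6.550 mg/L.
x_c = v t_c = 0.734 m/s × 1.160 d × 86400 s/d = 73550 m ≈ 73.5 km.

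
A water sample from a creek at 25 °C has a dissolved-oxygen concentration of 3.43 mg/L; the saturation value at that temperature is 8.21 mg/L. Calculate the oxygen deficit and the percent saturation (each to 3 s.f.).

D ≈ 4.78 mg/L; 41.8 % saturation

D = C_s − C = 8.21 − 3.43 = 4.78 mg/L.
% saturation = 3.43/8.21 × 100 = 41.8 %.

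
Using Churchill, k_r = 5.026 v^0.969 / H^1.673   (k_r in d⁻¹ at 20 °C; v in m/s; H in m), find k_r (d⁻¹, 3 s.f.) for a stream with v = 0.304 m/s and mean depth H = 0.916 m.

k_r ≈ 1.84 d⁻¹

k_r = 5.026 × 0.304^0.969 / 0.916^1.673 = 5.026 × 0.3154 / 0.8635 = 1.836 d⁻¹.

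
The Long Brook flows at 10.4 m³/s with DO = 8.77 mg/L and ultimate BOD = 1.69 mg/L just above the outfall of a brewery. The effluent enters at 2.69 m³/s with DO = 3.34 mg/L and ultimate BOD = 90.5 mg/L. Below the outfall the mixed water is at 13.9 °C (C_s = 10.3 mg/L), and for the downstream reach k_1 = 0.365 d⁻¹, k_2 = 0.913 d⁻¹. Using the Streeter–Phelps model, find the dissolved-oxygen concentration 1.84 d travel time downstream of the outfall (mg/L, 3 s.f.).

DO ≈ 5.50 mg/L

Mixed DO = (10.4×8.77 + 2.69×3.34)/(10.4+2.69) = 100.2/13.09 = 7.654 mg/L.
Mixed L₀ = (10.4×1.69 + 2.69×90.5)/(13.09) = 261.0/13.09 = 19.94 mg/L.
Initial deficit D₀ = C_s − DO₀ = 10.3 − 7.654 = 2.646 mg/L.
D(1.84) = [0.365×19.94/(0.913−0.365)](e^(−0.365×1.84) − e^(−0.913×1.84)) + 2.646 e^(−0.913×1.84)
= 13.28 × (0.5109 − 0.1864) + 2.646 × 0.1864 = 4.803 mg/L.
DO = 10.3 − 4.803 = 5.497 mg/L.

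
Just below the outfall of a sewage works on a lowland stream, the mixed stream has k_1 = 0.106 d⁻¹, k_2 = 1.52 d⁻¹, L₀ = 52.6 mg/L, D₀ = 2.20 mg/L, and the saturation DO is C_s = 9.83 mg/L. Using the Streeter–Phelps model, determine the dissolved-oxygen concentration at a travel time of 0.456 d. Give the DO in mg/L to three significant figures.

k_1 L₀/(k_2−k_1) = 0.106×52.6/(1.52−0.106) = 5.576/1.414 = 3.943 mg/L.
e^(−k_1 t) = e^(−0.106×0.4560) = 0.9528; e^(−k_2 t) = e^(−1.52×0.4560) = 0.5000.
D = 3.943 × (0.9528 − 0.5000) + 2.20 × 0.5000 = 1.785 + 1.100 = 2.885 mg/L.
DO = C_s − D = 9.83 − 2.885 = 6.945 mg/L.

DO ≈ 6.94 mg/L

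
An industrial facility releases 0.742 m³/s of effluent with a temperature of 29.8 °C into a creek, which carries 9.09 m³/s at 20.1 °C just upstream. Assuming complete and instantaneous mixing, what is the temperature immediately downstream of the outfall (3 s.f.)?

Flow-weighted mixing: C = (Q_r C_r + Q_w C_w)/(Q_r + Q_w)
= (9.09×20.1 + 0.742×29.8)/(9.09 + 0.742) = 204.8/9.832 = 20.83 °C.

20.8 °C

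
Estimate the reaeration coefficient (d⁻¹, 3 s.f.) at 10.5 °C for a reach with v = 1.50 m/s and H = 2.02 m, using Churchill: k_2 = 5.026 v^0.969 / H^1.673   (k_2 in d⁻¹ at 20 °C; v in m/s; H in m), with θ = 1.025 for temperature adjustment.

k_2(20) = 5.026 × 1.50^0.969 / 2.02^1.673 = 5.026 × 1.481 / 3.242 = 2.296 d⁻¹.
k_2(10.5) = 2.296 × 1.025^(10.5−20) = 2.296 × 0.7909 = 1.816 d⁻¹.

k_2 ≈ 1.82 d⁻¹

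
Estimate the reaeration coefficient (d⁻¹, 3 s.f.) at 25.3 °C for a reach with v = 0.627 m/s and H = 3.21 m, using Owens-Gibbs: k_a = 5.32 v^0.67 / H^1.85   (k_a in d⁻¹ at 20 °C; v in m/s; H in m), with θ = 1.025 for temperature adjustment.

k_a ≈ 0.513 d⁻¹

k_a(20) = 5.32 × 0.627^0.67 / 3.21^1.85 = 5.32 × 0.7314 / 8.650 = 0.4498 d⁻¹.
k_a(25.3) = 0.4498 × 1.025^(25.3−20) = 0.4498 × 1.140 = 0.5127 d⁻¹.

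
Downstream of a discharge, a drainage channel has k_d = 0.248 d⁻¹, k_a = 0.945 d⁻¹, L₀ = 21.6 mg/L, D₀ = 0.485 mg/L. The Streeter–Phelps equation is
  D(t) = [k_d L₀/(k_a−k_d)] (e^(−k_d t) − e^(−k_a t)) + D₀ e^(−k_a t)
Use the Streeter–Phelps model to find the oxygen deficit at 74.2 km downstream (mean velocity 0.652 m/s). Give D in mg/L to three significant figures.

Travel time t = x/v = 74.2 km / (0.652 m/s) = 74200 m / 0.652 m/s = 113800 s = 1.317 d.
k_d L₀/(k_a−k_d) = 0.248×21.6/(0.945−0.248) = 5.357/0.6970 = 7.686 mg/L.
e^(−k_d t) = e^(−0.248×1.317) = 0.7213; e^(−k_a t) = e^(−0.945×1.317) = 0.2880.
D = 7.686 × (0.7213 − 0.2880) + 0.485 × 0.2880 = 3.330 + 0.1397 = 3.470 mg/L.

D ≈ 3.47 mg/L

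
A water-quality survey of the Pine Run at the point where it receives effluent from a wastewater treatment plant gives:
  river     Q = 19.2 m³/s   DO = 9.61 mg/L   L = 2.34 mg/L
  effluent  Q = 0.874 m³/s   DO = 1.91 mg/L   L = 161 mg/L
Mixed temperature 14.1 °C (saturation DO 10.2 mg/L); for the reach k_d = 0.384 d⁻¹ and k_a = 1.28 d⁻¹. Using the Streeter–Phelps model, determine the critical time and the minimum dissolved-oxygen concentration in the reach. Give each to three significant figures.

Mixed DO = (19.2×9.61 + 0.874×1.91)/(19.2+0.874) = 186.2/20.07 = 9.275 mg/L.
Mixed L₀ = (19.2×2.34 + 0.874×161)/(20.07) = 185.6/20.07 = 9.248 mg/L.
Initial deficit D₀ = C_s − DO₀ = 10.2 − 9.275 = 0.9252 mg/L.
t_c = (1/0.8960) ln[(1.28/0.384)(1 − 0.9252×0.8960/(0.384×9.248))] = 1.116 × ln(2.555) = 1.047 d.
D_c = (0.384/1.28) × 9.248 × e^(−0.384×1.047) = 0.3000 × 9.248 × 0.6689 = 1.856 mg/L.
Minimum DO = 10.2 − 1.856 = 8.344 mg/L.

t_c ≈ 1.05 d; minimum DO ≈ 8.34 mg/L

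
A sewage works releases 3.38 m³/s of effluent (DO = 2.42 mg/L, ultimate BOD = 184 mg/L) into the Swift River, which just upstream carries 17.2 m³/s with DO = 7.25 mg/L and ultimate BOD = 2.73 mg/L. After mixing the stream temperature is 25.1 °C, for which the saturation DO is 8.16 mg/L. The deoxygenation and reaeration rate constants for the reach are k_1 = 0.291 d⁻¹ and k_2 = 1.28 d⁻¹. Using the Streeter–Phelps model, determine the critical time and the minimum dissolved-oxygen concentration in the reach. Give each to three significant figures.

t_c ≈ 1.30 d; minimum DO ≈ 3.10 mg/L

Mixed DO = (17.2×7.25 + 3.38×2.42)/(17.2+3.38) = 132.9/20.58 = 6.457 mg/L.
Mixed L₀ = (17.2×2.73 + 3.38×184)/(20.58) = 668.9/20.58 = 32.50 mg/L.
Initial deficit D₀ = C_s − DO₀ = 8.16 − 6.457 = 1.703 mg/L.
t_c = (1/0.9890) ln[(1.28/0.291)(1 − 1.703×0.9890/(0.291×32.50))] = 1.011 × ln(3.615) = 1.299 d.
D_c = (0.291/1.28) × 32.50 × e^(−0.291×1.299) = 0.2273 × 32.50 × 0.6851 = 5.062 mg/L.
Minimum DO = 8.16 − 5.062 = 3.098 mg/L.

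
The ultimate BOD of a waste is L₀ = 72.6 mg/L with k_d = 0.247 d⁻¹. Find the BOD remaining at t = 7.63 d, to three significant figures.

L ≈ 11.0 mg/L

L_t = L₀ e^(−k_d t) = 72.6 × e^(−0.247×7.63) = 72.6 × 0.1519 = 11.03 mg/L.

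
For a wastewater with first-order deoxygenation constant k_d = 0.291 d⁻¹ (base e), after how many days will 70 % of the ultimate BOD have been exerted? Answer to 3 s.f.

y/L₀ = 1 − e^(−k_d t) = 0.70 ⇒ e^(−k_d t) = 0.300
t = −ln(0.300) / 0.291 = 1.204 / 0.291 = 4.137 d.

t ≈ 4.14 d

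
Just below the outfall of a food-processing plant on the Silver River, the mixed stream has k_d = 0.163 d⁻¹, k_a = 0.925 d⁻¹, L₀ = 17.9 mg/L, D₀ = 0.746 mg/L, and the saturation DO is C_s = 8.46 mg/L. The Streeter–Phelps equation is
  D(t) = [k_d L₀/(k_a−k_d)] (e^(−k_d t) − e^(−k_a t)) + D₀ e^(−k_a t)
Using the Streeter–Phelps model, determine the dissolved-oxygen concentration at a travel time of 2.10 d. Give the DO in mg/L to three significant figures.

k_d L₀/(k_a−k_d) = 0.163×17.9/(0.925−0.163) = 2.918/0.7620 = 3.829 mg/L.
e^(−k_d t) = e^(−0.163×2.100) = 0.7101; e^(−k_a t) = e^(−0.925×2.100) = 0.1433.
D = 3.829 × (0.7101 − 0.1433) + 0.746 × 0.1433 = 2.170 + 0.1069 = 2.277 mg/L.
DO = C_s − D = 8.46 − 2.277 = 6.183 mg/L.

DO ≈ 6.18 mg/L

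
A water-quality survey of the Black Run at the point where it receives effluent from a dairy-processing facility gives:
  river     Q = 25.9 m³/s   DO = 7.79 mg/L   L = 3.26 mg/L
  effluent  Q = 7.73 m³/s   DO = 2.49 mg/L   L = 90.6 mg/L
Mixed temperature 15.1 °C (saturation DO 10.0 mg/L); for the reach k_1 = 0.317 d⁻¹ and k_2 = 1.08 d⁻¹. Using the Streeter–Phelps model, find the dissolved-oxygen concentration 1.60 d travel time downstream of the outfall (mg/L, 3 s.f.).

DO ≈ 5.28 mg/L

Mixed DO = (25.9×7.79 + 7.73×2.49)/(25.9+7.73) = 221.0/33.63 = 6.572 mg/L.
Mixed L₀ = (25.9×3.26 + 7.73×90.6)/(33.63) = 784.8/33.63 = 23.34 mg/L.
Initial deficit D₀ = C_s − DO₀ = 10.0 − 6.572 = 3.428 mg/L.
D(1.60) = [0.317×23.34/(1.08−0.317)](e^(−0.317×1.60) − e^(−1.08×1.60)) + 3.428 e^(−1.08×1.60)
= 9.695 × (0.6022 − 0.1776) + 3.428 × 0.1776 = 4.725 mg/L.
DO = 10.0 − 4.725 = 5.275 mg/L.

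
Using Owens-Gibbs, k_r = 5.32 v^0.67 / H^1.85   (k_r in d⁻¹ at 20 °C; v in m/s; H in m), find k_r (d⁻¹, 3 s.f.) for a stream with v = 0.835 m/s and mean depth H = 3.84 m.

k_r ≈ 0.391 d⁻¹

k_r = 5.32 × 0.835^0.67 / 3.84^1.85 = 5.32 × 0.8862 / 12.05 = 0.3912 d⁻¹.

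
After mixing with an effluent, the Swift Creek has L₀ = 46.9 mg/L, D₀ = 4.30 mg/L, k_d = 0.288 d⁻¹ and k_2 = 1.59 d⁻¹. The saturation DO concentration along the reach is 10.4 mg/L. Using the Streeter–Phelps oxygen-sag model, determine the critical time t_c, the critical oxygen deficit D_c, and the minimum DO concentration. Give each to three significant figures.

t_c ≈ 0.901 d; D_c ≈ 6.55 mg/L; min DO ≈ 3.85 mg/L

t_c = [1/(k_2−k_d)] ln[(k_2/k_d)(1 − D₀(k_2−k_d)/(k_d L₀))]
= [1/(1.59−0.288)] ln[(1.59/0.288)(1 − 4.30×1.302/(0.288×46.9))]
= (1/1.302) ln[5.521 × 0.5855] = 0.7680 × ln(3.233) = 0.7680 × 1.173 = 0.9011 d.
L(t_c) = L₀ e^(−k_d t_c) = 46.9 × 0.7714 = 36.18 mg/L, and at the critical point k_2 D_c = k_d L, so D_c = (0.288/1.59) × 36.18 = 6.553 mg/L.
Minimum DO = C_s − D_c = 10.4 − 6.553 = 3.847 mg/L.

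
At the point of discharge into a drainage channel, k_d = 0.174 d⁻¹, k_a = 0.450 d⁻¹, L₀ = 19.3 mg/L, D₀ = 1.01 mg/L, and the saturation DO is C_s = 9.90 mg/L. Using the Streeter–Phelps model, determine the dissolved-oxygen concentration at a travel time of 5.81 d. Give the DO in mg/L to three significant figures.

DO ≈ 6.29 mg/L

k_d L₀/(k_a−k_d) = 0.174×19.3/(0.450−0.174) = 3.358/0.2760 = 12.17 mg/L.
e^(−k_d t) = e^(−0.174×5.810) = 0.3639; e^(−k_a t) = e^(−0.450×5.810) = 0.07320.
D = 12.17 × (0.3639 − 0.07320) + 1.01 × 0.07320 = 3.537 + 0.07394 = 3.611 mg/L.
DO = C_s − D = 9.90 − 3.611 = 6.289 mg/L.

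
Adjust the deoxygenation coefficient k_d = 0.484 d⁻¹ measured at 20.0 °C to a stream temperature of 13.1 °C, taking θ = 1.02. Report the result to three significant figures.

k_d(T₂) = k_d(T₁) · θ^(T₂−T₁) = 0.484 × 1.02^(13.1−20.0)
= 0.484 × 1.02^-6.90 = 0.484 × 0.8723 = 0.4222 d⁻¹.

k_d ≈ 0.422 d⁻¹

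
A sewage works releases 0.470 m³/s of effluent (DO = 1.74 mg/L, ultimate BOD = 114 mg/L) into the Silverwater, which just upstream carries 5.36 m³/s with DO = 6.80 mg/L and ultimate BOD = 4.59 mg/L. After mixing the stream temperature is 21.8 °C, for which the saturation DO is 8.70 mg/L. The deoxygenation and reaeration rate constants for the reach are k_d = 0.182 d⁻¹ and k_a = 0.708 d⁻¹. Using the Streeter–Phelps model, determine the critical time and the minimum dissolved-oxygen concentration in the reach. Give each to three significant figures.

Mixed DO = (5.36×6.80 + 0.470×1.74)/(5.36+0.470) = 37.27/5.830 = 6.392 mg/L.
Mixed L₀ = (5.36×4.59 + 0.470×114)/(5.830) = 78.18/5.830 = 13.41 mg/L.
Initial deficit D₀ = C_s − DO₀ = 8.70 − 6.392 = 2.308 mg/L.
t_c = (1/0.5260) ln[(0.708/0.182)(1 − 2.308×0.5260/(0.182×13.41))] = 1.901 × ln(1.955) = 1.275 d.
D_c = (0.182/0.708) × 13.41 × e^(−0.182×1.275) = 0.2571 × 13.41 × 0.7929 = 2.734 mg/L.
Minimum DO = 8.70 − 2.734 = 5.966 mg/L.

t_c ≈ 1.27 d; minimum DO ≈ 5.97 mg/L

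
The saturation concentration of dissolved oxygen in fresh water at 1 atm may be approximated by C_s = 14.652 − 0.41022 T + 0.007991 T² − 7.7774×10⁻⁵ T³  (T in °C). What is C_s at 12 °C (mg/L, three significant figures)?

C_s ≈ 10.7 mg/L

C_s = 14.652 − 0.41022×12 + 0.007991×12² − 7.7774×10⁻⁵×12³ = 10.75 mg/L.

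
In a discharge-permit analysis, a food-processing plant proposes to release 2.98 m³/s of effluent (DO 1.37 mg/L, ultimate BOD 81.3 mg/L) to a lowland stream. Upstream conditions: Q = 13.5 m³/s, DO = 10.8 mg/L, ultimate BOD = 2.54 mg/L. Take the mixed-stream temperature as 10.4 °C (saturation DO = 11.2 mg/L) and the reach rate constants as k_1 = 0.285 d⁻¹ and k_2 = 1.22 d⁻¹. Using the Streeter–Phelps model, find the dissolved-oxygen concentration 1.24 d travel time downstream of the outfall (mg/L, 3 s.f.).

Mixed DO = (13.5×10.8 + 2.98×1.37)/(13.5+2.98) = 149.9/16.48 = 9.095 mg/L.
Mixed L₀ = (13.5×2.54 + 2.98×81.3)/(16.48) = 276.6/16.48 = 16.78 mg/L.
Initial deficit D₀ = C_s − DO₀ = 11.2 − 9.095 = 2.105 mg/L.
D(1.24) = [0.285×16.78/(1.22−0.285)](e^(−0.285×1.24) − e^(−1.22×1.24)) + 2.105 e^(−1.22×1.24)
= 5.115 × (0.7023 − 0.2203) + 2.105 × 0.2203 = 2.929 mg/L.
DO = 11.2 − 2.929 = 8.271 mg/L.

DO ≈ 8.27 mg/L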